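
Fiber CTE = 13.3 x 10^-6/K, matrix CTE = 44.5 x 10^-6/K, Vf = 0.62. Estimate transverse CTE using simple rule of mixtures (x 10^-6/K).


alpha_2 = alpha_f*Vf + alpha_m*(1-Vf) = 13.3*0.62 + 44.5*0.38 = 25.2 x 10^-6/K

25.2 x 10^-6/K


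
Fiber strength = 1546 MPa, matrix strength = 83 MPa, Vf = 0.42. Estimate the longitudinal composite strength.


sigma_1 = sigma_f*Vf + sigma_m*(1-Vf) = 1546*0.42 + 83*0.58 = 697.5 MPa

697.5 MPa


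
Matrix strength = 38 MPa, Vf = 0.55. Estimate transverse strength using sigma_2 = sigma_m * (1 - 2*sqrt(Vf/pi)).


factor = 1 - 2*sqrt(0.55/pi) = 0.1632
sigma_2 = 38 * 0.1632 = 6.2 MPa

6.2 MPa


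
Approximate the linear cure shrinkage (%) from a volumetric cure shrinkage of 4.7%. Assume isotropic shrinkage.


Linear shrinkage ≈ vol_shrink/3 = 4.7/3 = 1.567%

1.567%


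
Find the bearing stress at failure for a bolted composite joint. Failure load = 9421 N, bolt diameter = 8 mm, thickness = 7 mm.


sigma_br = F/(d*h) = 9421/(8*7) = 168.2 MPa

168.2 MPa


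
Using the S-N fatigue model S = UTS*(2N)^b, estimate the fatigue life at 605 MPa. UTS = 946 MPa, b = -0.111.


N = 0.5 * (S/UTS)^(1/b) = 0.5 * (605/946)^(1/-0.111) = 28.0505 cycles

28.0505 cycles


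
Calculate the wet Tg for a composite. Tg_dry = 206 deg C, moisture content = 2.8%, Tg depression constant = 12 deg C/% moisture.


Tg_wet = Tg_dry - k*moisture = 206 - 12*2.8 = 172.4 deg C

172.4 deg C


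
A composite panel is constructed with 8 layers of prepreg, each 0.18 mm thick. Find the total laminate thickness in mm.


h = n * t_ply = 8 * 0.18 = 1.44 mm

1.44 mm


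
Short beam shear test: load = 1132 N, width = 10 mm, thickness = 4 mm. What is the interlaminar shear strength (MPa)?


ILSS = 3F/(4bh) = 3*1132/(4*10*4) = 21.23 MPa

21.23 MPa


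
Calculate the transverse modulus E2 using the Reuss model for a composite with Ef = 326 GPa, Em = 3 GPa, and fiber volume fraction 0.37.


1/E2 = Vf/Ef + (1-Vf)/Em = 0.37/326 + 0.63/3
E2 = 4.74 GPa

4.74 GPa


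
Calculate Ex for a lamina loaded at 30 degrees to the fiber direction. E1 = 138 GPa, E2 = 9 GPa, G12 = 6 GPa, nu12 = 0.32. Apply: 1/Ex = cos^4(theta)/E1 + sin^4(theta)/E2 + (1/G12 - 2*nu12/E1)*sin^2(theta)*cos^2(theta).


cos^4(30) = 0.5625, sin^4(30) = 0.0625, sin^2(30)*cos^2(30) = 0.1875
1/G12 - 2*nu12/E1 = 1/6 - 2*0.32/138 = 0.162029 GPa^-1
1/Ex = 0.5625/138 + 0.0625/9 + 0.162029*0.1875 = 0.041401 GPa^-1
Ex = 24.15 GPa

24.15 GPa


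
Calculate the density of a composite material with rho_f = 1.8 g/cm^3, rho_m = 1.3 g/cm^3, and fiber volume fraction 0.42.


rho_c = rho_f*Vf + rho_m*(1-Vf) = 1.8*0.42 + 1.3*0.58 = 1.51 g/cm^3

1.51 g/cm^3


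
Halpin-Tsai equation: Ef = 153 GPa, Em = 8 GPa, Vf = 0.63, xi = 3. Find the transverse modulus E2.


eta = (Ef/Em - 1)/(Ef/Em + xi) = (19.125 - 1)/(19.125 + 3) = 0.8192
E2 = Em*(1+xi*eta*Vf)/(1-eta*Vf) = 42.13 GPa

42.13 GPa


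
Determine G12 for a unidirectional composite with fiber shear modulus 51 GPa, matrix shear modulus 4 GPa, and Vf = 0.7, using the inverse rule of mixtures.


1/G12 = Vf/Gf + (1-Vf)/Gm = 0.7/51 + 0.3/4
G12 = 11.27 GPa

11.27 GPa


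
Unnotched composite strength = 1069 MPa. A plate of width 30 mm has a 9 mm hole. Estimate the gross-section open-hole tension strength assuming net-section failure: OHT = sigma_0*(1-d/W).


OHT = sigma_0*(1-d/W) = 1069*(1-9/30) = 748.3 MPa

748.3 MPa


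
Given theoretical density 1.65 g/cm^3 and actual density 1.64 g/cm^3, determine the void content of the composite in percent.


Void% = (rho_theo - rho_actual)/rho_theo * 100 = (1.65 - 1.64)/1.65 * 100 = 0.61%

0.61%


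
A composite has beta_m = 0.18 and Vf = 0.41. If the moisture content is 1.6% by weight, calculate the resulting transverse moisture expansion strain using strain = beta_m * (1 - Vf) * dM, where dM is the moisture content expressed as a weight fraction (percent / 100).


dM = 1.6/100 = 0.016
strain = beta_m * (1-Vf) * dM = 0.18 * 0.59 * 0.016 = 0.0016992

0.0016992


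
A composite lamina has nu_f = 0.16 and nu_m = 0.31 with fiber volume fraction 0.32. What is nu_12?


nu_12 = nu_f*Vf + nu_m*(1-Vf) = 0.16*0.32 + 0.31*0.68 = 0.262

0.262


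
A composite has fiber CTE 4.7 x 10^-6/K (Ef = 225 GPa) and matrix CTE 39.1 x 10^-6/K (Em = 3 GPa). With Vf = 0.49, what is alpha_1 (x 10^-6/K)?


E1 = Ef*Vf + Em*(1-Vf) = 111.78
alpha_1 = (alpha_f*Ef*Vf + alpha_m*Em*(1-Vf))/E1 = 5.17 x 10^-6/K

5.17 x 10^-6/K


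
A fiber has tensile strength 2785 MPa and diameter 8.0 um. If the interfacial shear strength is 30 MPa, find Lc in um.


Lc = sigma_f * d / (2 * tau_i) = 2785 * 8.0 / (2 * 30) = 371.3 um

371.3 um


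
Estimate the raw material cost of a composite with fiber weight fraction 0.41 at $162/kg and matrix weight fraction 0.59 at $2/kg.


Cost = cost_f*Wf + cost_m*Wm = 162*0.41 + 2*0.59 = $67.6/kg

$67.6/kg


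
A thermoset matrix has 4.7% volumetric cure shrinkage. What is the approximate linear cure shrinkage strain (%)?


Linear shrinkage ≈ vol_shrink/3 = 4.7/3 = 1.567%

1.567%


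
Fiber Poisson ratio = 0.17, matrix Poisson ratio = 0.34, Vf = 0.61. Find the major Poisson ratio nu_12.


nu_12 = nu_f*Vf + nu_m*(1-Vf) = 0.17*0.61 + 0.34*0.39 = 0.2363

0.2363


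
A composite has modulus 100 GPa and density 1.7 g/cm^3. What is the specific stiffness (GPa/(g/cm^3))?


Specific stiffness = E/rho = 100/1.7 = 58.8 GPa/(g/cm^3)

58.8 GPa/(g/cm^3)


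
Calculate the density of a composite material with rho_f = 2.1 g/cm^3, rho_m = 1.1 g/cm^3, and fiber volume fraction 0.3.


rho_c = rho_f*Vf + rho_m*(1-Vf) = 2.1*0.3 + 1.1*0.7 = 1.4 g/cm^3

1.4 g/cm^3


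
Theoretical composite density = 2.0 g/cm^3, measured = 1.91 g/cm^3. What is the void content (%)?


Void% = (rho_theo - rho_actual)/rho_theo * 100 = (2.0 - 1.91)/2.0 * 100 = 4.5%

4.5%


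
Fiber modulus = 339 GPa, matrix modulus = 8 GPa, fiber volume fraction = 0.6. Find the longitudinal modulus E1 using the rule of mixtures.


E1 = Ef*Vf + Em*(1-Vf) = 339*0.6 + 8*0.4 = 206.6 GPa

206.6 GPa


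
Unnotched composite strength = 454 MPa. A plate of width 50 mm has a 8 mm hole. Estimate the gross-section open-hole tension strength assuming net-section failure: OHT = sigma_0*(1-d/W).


OHT = sigma_0*(1-d/W) = 454*(1-8/50) = 381.4 MPa

381.4 MPa


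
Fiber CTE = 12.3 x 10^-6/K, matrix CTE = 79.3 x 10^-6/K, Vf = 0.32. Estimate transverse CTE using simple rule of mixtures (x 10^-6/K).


alpha_2 = alpha_f*Vf + alpha_m*(1-Vf) = 12.3*0.32 + 79.3*0.68 = 57.9 x 10^-6/K

57.9 x 10^-6/K


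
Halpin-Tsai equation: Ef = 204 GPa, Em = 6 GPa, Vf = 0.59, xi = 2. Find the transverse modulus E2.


eta = (Ef/Em - 1)/(Ef/Em + xi) = (34.0 - 1)/(34.0 + 2) = 0.9167
E2 = Em*(1+xi*eta*Vf)/(1-eta*Vf) = 27.2 GPa

27.2 GPa


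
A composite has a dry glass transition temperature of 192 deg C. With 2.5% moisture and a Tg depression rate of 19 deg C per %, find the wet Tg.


Tg_wet = Tg_dry - k*moisture = 192 - 19*2.5 = 144.5 deg C

144.5 deg C


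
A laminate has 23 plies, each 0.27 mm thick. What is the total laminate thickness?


h = n * t_ply = 23 * 0.27 = 6.21 mm

6.21 mm


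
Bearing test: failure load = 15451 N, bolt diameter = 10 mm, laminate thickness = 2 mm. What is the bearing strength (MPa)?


sigma_br = F/(d*h) = 15451/(10*2) = 772.6 MPa

772.6 MPa


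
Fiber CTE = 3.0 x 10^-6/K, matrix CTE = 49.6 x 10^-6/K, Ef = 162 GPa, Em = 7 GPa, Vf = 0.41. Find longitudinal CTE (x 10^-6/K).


E1 = Ef*Vf + Em*(1-Vf) = 70.55
alpha_1 = (alpha_f*Ef*Vf + alpha_m*Em*(1-Vf))/E1 = 5.73 x 10^-6/K

5.73 x 10^-6/K


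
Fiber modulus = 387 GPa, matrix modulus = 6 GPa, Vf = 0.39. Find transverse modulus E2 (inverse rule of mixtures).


1/E2 = Vf/Ef + (1-Vf)/Em = 0.39/387 + 0.61/6
E2 = 9.74 GPa

9.74 GPa


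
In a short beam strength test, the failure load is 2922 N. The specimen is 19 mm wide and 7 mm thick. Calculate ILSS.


ILSS = 3F/(4bh) = 3*2922/(4*19*7) = 16.48 MPa

16.48 MPa


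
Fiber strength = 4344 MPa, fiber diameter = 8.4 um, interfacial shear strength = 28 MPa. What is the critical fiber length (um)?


Lc = sigma_f * d / (2 * tau_i) = 4344 * 8.4 / (2 * 28) = 651.6 um

651.6 um


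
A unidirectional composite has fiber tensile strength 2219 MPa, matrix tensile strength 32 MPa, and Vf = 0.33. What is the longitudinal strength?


sigma_1 = sigma_f*Vf + sigma_m*(1-Vf) = 2219*0.33 + 32*0.67 = 753.7 MPa

753.7 MPa


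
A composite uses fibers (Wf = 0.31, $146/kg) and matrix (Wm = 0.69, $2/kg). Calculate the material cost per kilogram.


Cost = cost_f*Wf + cost_m*Wm = 146*0.31 + 2*0.69 = $46.64/kg

$46.64/kg


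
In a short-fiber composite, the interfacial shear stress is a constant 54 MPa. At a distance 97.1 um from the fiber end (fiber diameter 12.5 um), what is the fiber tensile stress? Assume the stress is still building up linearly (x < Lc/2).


Force balance: sigma_f * (pi*d^2/4) = tau * (pi*d) * x  ->  sigma_f = 4 * tau * x / d
sigma_f = 4 * 54 * 97.1 / 12.5 = 1677.9 MPa

1677.9 MPa


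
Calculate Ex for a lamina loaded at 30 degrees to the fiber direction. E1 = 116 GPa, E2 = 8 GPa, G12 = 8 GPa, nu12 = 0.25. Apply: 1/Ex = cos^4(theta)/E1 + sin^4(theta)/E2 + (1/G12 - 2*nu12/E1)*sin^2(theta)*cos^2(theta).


cos^4(30) = 0.5625, sin^4(30) = 0.0625, sin^2(30)*cos^2(30) = 0.1875
1/G12 - 2*nu12/E1 = 1/8 - 2*0.25/116 = 0.12069 GPa^-1
1/Ex = 0.5625/116 + 0.0625/8 + 0.12069*0.1875 = 0.0352909 GPa^-1
Ex = 28.34 GPa

28.34 GPa


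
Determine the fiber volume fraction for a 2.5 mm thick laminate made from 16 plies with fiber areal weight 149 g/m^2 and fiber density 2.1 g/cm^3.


Vf = n * FAW / (rho_f * h * 1000) = 16 * 149 / (2.1 * 2.5 * 1000) = 0.4541

0.4541


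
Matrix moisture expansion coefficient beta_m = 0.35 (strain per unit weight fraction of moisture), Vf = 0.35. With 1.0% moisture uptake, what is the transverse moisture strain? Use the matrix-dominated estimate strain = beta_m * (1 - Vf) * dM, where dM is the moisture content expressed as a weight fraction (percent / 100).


dM = 1.0/100 = 0.01
strain = beta_m * (1-Vf) * dM = 0.35 * 0.65 * 0.01 = 0.002275

0.002275


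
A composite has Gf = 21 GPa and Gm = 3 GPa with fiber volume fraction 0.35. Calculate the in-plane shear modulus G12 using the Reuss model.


1/G12 = Vf/Gf + (1-Vf)/Gm = 0.35/21 + 0.65/3
G12 = 4.29 GPa

4.29 GPa


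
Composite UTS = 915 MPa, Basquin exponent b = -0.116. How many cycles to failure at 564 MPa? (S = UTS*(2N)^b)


N = 0.5 * (S/UTS)^(1/b) = 0.5 * (564/915)^(1/-0.116) = 32.3995 cycles

32.3995 cycles


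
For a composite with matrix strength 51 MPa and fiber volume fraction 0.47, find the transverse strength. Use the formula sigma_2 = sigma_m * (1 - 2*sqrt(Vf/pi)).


factor = 1 - 2*sqrt(0.47/pi) = 0.2264
sigma_2 = 51 * 0.2264 = 11.55 MPa

11.55 MPa


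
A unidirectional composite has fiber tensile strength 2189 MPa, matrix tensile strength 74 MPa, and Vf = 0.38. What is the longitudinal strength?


sigma_1 = sigma_f*Vf + sigma_m*(1-Vf) = 2189*0.38 + 74*0.62 = 877.7 MPa

877.7 MPa


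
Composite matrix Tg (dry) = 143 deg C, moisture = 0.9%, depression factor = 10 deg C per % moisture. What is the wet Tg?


Tg_wet = Tg_dry - k*moisture = 143 - 10*0.9 = 134.0 deg C

134.0 deg C


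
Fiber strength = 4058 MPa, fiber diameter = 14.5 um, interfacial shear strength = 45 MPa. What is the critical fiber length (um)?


Lc = sigma_f * d / (2 * tau_i) = 4058 * 14.5 / (2 * 45) = 653.8 um

653.8 um


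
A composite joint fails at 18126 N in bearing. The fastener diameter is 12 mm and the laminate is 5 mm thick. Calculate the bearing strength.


sigma_br = F/(d*h) = 18126/(12*5) = 302.1 MPa

302.1 MPa


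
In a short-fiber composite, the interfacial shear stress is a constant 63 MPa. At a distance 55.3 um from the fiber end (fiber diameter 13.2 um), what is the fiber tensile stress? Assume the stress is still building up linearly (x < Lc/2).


Force balance: sigma_f * (pi*d^2/4) = tau * (pi*d) * x  ->  sigma_f = 4 * tau * x / d
sigma_f = 4 * 63 * 55.3 / 13.2 = 1055.7 MPa

1055.7 MPa


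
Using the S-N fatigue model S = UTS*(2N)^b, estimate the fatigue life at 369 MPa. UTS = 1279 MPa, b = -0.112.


N = 0.5 * (S/UTS)^(1/b) = 0.5 * (369/1279)^(1/-0.112) = 33037.5102 cycles

33037.5102 cycles


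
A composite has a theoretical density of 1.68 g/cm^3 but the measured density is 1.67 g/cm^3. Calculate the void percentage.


Void% = (rho_theo - rho_actual)/rho_theo * 100 = (1.68 - 1.67)/1.68 * 100 = 0.6%

0.6%


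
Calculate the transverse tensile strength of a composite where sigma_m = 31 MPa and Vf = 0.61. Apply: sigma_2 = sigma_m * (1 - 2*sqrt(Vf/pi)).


factor = 1 - 2*sqrt(0.61/pi) = 0.1187
sigma_2 = 31 * 0.1187 = 3.68 MPa

3.68 MPa


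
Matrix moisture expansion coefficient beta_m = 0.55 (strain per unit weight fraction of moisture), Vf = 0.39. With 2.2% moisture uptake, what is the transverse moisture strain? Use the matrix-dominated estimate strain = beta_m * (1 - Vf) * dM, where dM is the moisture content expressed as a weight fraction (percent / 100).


dM = 2.2/100 = 0.022
strain = beta_m * (1-Vf) * dM = 0.55 * 0.61 * 0.022 = 0.007381

0.007381


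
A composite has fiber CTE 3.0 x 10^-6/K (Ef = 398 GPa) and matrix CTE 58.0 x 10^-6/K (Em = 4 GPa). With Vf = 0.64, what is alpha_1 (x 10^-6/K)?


E1 = Ef*Vf + Em*(1-Vf) = 256.16
alpha_1 = (alpha_f*Ef*Vf + alpha_m*Em*(1-Vf))/E1 = 3.31 x 10^-6/K

3.31 x 10^-6/K


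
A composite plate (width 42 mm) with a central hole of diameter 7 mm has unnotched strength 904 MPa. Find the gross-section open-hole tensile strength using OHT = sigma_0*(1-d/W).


OHT = sigma_0*(1-d/W) = 904*(1-7/42) = 753.3 MPa

753.3 MPa


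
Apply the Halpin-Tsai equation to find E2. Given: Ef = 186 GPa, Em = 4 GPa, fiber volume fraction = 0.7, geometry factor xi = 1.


eta = (Ef/Em - 1)/(Ef/Em + xi) = (46.5 - 1)/(46.5 + 1) = 0.9579
E2 = Em*(1+xi*eta*Vf)/(1-eta*Vf) = 20.28 GPa

20.28 GPa


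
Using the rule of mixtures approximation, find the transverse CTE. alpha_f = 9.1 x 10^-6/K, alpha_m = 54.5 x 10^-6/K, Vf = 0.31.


alpha_2 = alpha_f*Vf + alpha_m*(1-Vf) = 9.1*0.31 + 54.5*0.69 = 40.4 x 10^-6/K

40.4 x 10^-6/K


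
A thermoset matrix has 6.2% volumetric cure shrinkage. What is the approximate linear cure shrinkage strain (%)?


Linear shrinkage ≈ vol_shrink/3 = 6.2/3 = 2.067%

2.067%


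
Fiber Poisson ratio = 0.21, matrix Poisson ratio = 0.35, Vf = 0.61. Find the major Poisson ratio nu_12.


nu_12 = nu_f*Vf + nu_m*(1-Vf) = 0.21*0.61 + 0.35*0.39 = 0.2646

0.2646


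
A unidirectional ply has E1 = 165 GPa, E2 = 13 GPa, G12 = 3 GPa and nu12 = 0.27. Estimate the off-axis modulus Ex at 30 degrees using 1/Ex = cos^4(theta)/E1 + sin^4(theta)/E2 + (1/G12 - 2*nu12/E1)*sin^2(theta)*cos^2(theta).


cos^4(30) = 0.5625, sin^4(30) = 0.0625, sin^2(30)*cos^2(30) = 0.1875
1/G12 - 2*nu12/E1 = 1/3 - 2*0.27/165 = 0.330061 GPa^-1
1/Ex = 0.5625/165 + 0.0625/13 + 0.330061*0.1875 = 0.0701031 GPa^-1
Ex = 14.26 GPa

14.26 GPa


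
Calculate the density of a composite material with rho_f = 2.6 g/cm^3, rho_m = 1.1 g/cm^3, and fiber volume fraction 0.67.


rho_c = rho_f*Vf + rho_m*(1-Vf) = 2.6*0.67 + 1.1*0.33 = 2.105 g/cm^3

2.105 g/cm^3


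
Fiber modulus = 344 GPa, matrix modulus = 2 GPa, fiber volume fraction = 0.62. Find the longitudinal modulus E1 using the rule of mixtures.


E1 = Ef*Vf + Em*(1-Vf) = 344*0.62 + 2*0.38 = 214.04 GPa

214.04 GPa


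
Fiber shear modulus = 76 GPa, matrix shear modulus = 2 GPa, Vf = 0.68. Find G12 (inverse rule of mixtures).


1/G12 = Vf/Gf + (1-Vf)/Gm = 0.68/76 + 0.32/2
G12 = 5.92 GPa

5.92 GPa


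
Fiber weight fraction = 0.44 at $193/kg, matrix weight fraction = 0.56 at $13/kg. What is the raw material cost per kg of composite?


Cost = cost_f*Wf + cost_m*Wm = 193*0.44 + 13*0.56 = $92.2/kg

$92.2/kg


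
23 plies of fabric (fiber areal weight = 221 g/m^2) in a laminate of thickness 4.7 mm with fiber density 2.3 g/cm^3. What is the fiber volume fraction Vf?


Vf = n * FAW / (rho_f * h * 1000) = 23 * 221 / (2.3 * 4.7 * 1000) = 0.4702

0.4702


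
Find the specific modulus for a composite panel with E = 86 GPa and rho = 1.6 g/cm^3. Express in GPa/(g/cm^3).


Specific stiffness = E/rho = 86/1.6 = 53.8 GPa/(g/cm^3)

53.8 GPa/(g/cm^3)


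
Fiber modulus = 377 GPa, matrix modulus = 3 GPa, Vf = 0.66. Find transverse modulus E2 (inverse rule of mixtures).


1/E2 = Vf/Ef + (1-Vf)/Em = 0.66/377 + 0.34/3
E2 = 8.69 GPa

8.69 GPa


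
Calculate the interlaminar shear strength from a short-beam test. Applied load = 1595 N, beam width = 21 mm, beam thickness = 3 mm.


ILSS = 3F/(4bh) = 3*1595/(4*21*3) = 18.99 MPa

18.99 MPa


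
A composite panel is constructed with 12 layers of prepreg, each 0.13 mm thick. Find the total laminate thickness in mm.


h = n * t_ply = 12 * 0.13 = 1.56 mm

1.56 mm


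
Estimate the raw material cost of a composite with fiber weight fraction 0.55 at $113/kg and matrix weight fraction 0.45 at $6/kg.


Cost = cost_f*Wf + cost_m*Wm = 113*0.55 + 6*0.45 = $64.85/kg

$64.85/kg


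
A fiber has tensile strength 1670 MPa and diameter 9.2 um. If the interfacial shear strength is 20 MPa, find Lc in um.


Lc = sigma_f * d / (2 * tau_i) = 1670 * 9.2 / (2 * 20) = 384.1 um

384.1 um


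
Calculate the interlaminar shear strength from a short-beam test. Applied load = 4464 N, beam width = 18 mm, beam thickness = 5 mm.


ILSS = 3F/(4bh) = 3*4464/(4*18*5) = 37.2 MPa

37.2 MPa


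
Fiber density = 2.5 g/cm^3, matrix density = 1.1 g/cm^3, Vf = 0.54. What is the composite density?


rho_c = rho_f*Vf + rho_m*(1-Vf) = 2.5*0.54 + 1.1*0.46 = 1.856 g/cm^3

1.856 g/cm^3


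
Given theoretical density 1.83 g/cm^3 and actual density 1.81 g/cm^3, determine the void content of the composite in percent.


Void% = (rho_theo - rho_actual)/rho_theo * 100 = (1.83 - 1.81)/1.83 * 100 = 1.09%

1.09%


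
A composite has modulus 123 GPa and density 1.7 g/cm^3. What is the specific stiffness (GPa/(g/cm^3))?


Specific stiffness = E/rho = 123/1.7 = 72.4 GPa/(g/cm^3)

72.4 GPa/(g/cm^3)


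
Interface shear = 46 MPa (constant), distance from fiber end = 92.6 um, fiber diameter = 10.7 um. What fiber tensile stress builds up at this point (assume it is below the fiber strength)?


Force balance: sigma_f * (pi*d^2/4) = tau * (pi*d) * x  ->  sigma_f = 4 * tau * x / d
sigma_f = 4 * 46 * 92.6 / 10.7 = 1592.4 MPa

1592.4 MPa


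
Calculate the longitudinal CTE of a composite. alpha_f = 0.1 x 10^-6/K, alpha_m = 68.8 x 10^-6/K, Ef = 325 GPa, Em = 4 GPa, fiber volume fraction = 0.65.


E1 = Ef*Vf + Em*(1-Vf) = 212.65
alpha_1 = (alpha_f*Ef*Vf + alpha_m*Em*(1-Vf))/E1 = 0.55 x 10^-6/K

0.55 x 10^-6/K


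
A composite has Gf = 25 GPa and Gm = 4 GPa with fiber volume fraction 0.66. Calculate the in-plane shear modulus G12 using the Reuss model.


1/G12 = Vf/Gf + (1-Vf)/Gm = 0.66/25 + 0.34/4
G12 = 8.98 GPa

8.98 GPa


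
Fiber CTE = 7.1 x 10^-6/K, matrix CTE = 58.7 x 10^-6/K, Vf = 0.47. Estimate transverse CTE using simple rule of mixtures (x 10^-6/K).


alpha_2 = alpha_f*Vf + alpha_m*(1-Vf) = 7.1*0.47 + 58.7*0.53 = 34.4 x 10^-6/K

34.4 x 10^-6/K


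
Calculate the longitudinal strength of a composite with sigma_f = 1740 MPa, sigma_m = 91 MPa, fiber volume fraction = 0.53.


sigma_1 = sigma_f*Vf + sigma_m*(1-Vf) = 1740*0.53 + 91*0.47 = 965.0 MPa

965.0 MPa


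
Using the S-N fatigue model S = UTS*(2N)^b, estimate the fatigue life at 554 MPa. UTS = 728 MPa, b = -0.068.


N = 0.5 * (S/UTS)^(1/b) = 0.5 * (554/728)^(1/-0.068) = 27.7591 cycles

27.7591 cycles


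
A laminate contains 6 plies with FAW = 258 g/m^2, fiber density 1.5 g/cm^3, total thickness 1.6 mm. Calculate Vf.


Vf = n * FAW / (rho_f * h * 1000) = 6 * 258 / (1.5 * 1.6 * 1000) = 0.645

0.645


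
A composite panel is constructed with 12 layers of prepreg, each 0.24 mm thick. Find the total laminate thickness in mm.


h = n * t_ply = 12 * 0.24 = 2.88 mm

2.88 mm


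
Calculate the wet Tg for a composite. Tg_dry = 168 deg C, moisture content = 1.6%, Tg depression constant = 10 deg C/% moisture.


Tg_wet = Tg_dry - k*moisture = 168 - 10*1.6 = 152.0 deg C

152.0 deg C


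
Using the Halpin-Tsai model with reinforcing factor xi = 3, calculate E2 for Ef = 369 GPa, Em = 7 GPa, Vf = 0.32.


eta = (Ef/Em - 1)/(Ef/Em + xi) = (52.7143 - 1)/(52.7143 + 3) = 0.9282
E2 = Em*(1+xi*eta*Vf)/(1-eta*Vf) = 18.83 GPa

18.83 GPa


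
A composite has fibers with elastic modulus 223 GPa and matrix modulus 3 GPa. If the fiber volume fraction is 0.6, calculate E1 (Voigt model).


E1 = Ef*Vf + Em*(1-Vf) = 223*0.6 + 3*0.4 = 135.0 GPa

135.0 GPa


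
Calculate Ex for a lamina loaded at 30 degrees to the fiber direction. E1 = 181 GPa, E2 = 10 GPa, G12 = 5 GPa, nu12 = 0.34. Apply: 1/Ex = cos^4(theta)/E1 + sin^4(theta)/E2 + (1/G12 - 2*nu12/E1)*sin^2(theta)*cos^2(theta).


cos^4(30) = 0.5625, sin^4(30) = 0.0625, sin^2(30)*cos^2(30) = 0.1875
1/G12 - 2*nu12/E1 = 1/5 - 2*0.34/181 = 0.196243 GPa^-1
1/Ex = 0.5625/181 + 0.0625/10 + 0.196243*0.1875 = 0.0461533 GPa^-1
Ex = 21.67 GPa

21.67 GPa


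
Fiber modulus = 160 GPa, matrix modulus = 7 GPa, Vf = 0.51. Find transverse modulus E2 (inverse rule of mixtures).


1/E2 = Vf/Ef + (1-Vf)/Em = 0.51/160 + 0.49/7
E2 = 13.66 GPa

13.66 GPa


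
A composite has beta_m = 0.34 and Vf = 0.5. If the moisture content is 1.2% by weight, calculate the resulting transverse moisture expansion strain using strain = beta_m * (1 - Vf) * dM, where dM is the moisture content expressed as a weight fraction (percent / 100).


dM = 1.2/100 = 0.012
strain = beta_m * (1-Vf) * dM = 0.34 * 0.5 * 0.012 = 0.00204

0.00204


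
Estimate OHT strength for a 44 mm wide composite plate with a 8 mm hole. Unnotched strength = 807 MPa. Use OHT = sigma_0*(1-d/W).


OHT = sigma_0*(1-d/W) = 807*(1-8/44) = 660.3 MPa

660.3 MPa


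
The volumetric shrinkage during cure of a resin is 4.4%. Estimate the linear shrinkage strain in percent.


Linear shrinkage ≈ vol_shrink/3 = 4.4/3 = 1.467%

1.467%


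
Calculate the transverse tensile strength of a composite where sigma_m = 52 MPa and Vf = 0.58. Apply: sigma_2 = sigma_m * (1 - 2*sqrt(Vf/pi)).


factor = 1 - 2*sqrt(0.58/pi) = 0.1407
sigma_2 = 52 * 0.1407 = 7.31 MPa

7.31 MPa


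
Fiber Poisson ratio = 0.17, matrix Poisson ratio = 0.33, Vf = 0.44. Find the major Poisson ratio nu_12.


nu_12 = nu_f*Vf + nu_m*(1-Vf) = 0.17*0.44 + 0.33*0.56 = 0.2596

0.2596


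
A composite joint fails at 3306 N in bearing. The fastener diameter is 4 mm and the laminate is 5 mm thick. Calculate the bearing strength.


sigma_br = F/(d*h) = 3306/(4*5) = 165.3 MPa

165.3 MPa


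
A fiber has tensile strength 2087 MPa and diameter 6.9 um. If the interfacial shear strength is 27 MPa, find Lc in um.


Lc = sigma_f * d / (2 * tau_i) = 2087 * 6.9 / (2 * 27) = 266.7 um

266.7 um


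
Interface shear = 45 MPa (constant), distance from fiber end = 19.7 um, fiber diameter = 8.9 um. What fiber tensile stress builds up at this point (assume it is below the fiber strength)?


Force balance: sigma_f * (pi*d^2/4) = tau * (pi*d) * x  ->  sigma_f = 4 * tau * x / d
sigma_f = 4 * 45 * 19.7 / 8.9 = 398.4 MPa

398.4 MPa


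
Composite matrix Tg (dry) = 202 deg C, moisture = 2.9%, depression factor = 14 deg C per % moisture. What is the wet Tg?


Tg_wet = Tg_dry - k*moisture = 202 - 14*2.9 = 161.4 deg C

161.4 deg C


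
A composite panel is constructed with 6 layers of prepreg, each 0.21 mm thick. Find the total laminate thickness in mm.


h = n * t_ply = 6 * 0.21 = 1.26 mm

1.26 mm


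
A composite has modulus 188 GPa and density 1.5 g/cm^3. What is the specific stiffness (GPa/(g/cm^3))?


Specific stiffness = E/rho = 188/1.5 = 125.3 GPa/(g/cm^3)

125.3 GPa/(g/cm^3)


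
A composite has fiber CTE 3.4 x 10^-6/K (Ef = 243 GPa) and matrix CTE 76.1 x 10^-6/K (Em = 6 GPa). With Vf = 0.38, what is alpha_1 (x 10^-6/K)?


E1 = Ef*Vf + Em*(1-Vf) = 96.06
alpha_1 = (alpha_f*Ef*Vf + alpha_m*Em*(1-Vf))/E1 = 6.22 x 10^-6/K

6.22 x 10^-6/K


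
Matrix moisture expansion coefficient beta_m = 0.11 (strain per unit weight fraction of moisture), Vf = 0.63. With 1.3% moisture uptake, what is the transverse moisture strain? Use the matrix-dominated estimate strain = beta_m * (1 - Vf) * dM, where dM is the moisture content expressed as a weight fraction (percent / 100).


dM = 1.3/100 = 0.013
strain = beta_m * (1-Vf) * dM = 0.11 * 0.37 * 0.013 = 0.0005291

0.0005291


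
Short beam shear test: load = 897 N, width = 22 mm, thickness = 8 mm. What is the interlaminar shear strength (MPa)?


ILSS = 3F/(4bh) = 3*897/(4*22*8) = 3.82 MPa

3.82 MPa


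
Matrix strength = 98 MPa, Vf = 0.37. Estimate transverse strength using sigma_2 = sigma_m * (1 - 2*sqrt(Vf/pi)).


factor = 1 - 2*sqrt(0.37/pi) = 0.3136
sigma_2 = 98 * 0.3136 = 30.74 MPa

30.74 MPa


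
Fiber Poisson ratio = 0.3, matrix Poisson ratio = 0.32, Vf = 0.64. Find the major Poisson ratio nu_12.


nu_12 = nu_f*Vf + nu_m*(1-Vf) = 0.3*0.64 + 0.32*0.36 = 0.3072

0.3072


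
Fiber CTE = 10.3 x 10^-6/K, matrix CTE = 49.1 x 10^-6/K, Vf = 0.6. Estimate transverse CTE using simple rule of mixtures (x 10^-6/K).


alpha_2 = alpha_f*Vf + alpha_m*(1-Vf) = 10.3*0.6 + 49.1*0.4 = 25.8 x 10^-6/K

25.8 x 10^-6/K


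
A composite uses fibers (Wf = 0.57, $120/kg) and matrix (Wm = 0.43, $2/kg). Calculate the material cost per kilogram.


Cost = cost_f*Wf + cost_m*Wm = 120*0.57 + 2*0.43 = $69.26/kg

$69.26/kg


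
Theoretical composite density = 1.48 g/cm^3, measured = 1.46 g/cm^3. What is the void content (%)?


Void% = (rho_theo - rho_actual)/rho_theo * 100 = (1.48 - 1.46)/1.48 * 100 = 1.35%

1.35%


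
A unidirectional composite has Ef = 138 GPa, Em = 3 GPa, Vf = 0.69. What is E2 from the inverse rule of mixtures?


1/E2 = Vf/Ef + (1-Vf)/Em = 0.69/138 + 0.31/3
E2 = 9.23 GPa

9.23 GPa


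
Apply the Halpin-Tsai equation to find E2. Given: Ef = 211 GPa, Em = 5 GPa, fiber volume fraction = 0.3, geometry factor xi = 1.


eta = (Ef/Em - 1)/(Ef/Em + xi) = (42.2 - 1)/(42.2 + 1) = 0.9537
E2 = Em*(1+xi*eta*Vf)/(1-eta*Vf) = 9.01 GPa

9.01 GPa


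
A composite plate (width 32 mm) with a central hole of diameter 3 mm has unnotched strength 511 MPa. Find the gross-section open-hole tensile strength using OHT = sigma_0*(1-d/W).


OHT = sigma_0*(1-d/W) = 511*(1-3/32) = 463.1 MPa

463.1 MPa


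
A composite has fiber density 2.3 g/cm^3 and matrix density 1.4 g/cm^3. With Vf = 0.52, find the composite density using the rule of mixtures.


rho_c = rho_f*Vf + rho_m*(1-Vf) = 2.3*0.52 + 1.4*0.48 = 1.868 g/cm^3

1.868 g/cm^3


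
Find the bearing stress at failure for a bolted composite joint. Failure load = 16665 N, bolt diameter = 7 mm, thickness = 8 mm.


sigma_br = F/(d*h) = 16665/(7*8) = 297.6 MPa

297.6 MPa


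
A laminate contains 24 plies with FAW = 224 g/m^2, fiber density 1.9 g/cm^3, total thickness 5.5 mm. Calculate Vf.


Vf = n * FAW / (rho_f * h * 1000) = 24 * 224 / (1.9 * 5.5 * 1000) = 0.5144

0.5144


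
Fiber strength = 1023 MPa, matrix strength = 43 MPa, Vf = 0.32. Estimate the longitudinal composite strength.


sigma_1 = sigma_f*Vf + sigma_m*(1-Vf) = 1023*0.32 + 43*0.68 = 356.6 MPa

356.6 MPa


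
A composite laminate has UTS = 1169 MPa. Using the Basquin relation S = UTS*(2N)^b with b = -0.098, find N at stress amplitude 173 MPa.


N = 0.5 * (S/UTS)^(1/b) = 0.5 * (173/1169)^(1/-0.098) = 1.4655e+08 cycles

1.4655e+08 cycles


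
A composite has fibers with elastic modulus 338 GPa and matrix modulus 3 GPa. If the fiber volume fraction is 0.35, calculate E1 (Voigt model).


E1 = Ef*Vf + Em*(1-Vf) = 338*0.35 + 3*0.65 = 120.25 GPa

120.25 GPa


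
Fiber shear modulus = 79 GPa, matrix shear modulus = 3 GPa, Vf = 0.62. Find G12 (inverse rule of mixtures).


1/G12 = Vf/Gf + (1-Vf)/Gm = 0.62/79 + 0.38/3
G12 = 7.43 GPa

7.43 GPa


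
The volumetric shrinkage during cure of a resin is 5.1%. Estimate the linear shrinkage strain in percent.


Linear shrinkage ≈ vol_shrink/3 = 5.1/3 = 1.7%

1.7%


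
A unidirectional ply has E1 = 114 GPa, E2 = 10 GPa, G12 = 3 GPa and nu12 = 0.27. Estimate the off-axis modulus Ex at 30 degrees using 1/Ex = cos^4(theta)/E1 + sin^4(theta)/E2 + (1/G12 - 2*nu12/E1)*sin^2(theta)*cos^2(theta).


cos^4(30) = 0.5625, sin^4(30) = 0.0625, sin^2(30)*cos^2(30) = 0.1875
1/G12 - 2*nu12/E1 = 1/3 - 2*0.27/114 = 0.328596 GPa^-1
1/Ex = 0.5625/114 + 0.0625/10 + 0.328596*0.1875 = 0.0727961 GPa^-1
Ex = 13.74 GPa

13.74 GPa


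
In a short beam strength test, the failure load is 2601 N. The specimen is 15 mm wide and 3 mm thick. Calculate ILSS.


ILSS = 3F/(4bh) = 3*2601/(4*15*3) = 43.35 MPa

43.35 MPa


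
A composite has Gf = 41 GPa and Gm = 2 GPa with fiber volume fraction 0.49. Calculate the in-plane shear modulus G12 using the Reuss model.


1/G12 = Vf/Gf + (1-Vf)/Gm = 0.49/41 + 0.51/2
G12 = 3.75 GPa

3.75 GPa


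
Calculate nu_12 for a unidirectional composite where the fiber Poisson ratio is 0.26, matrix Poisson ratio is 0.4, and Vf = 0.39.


nu_12 = nu_f*Vf + nu_m*(1-Vf) = 0.26*0.39 + 0.4*0.61 = 0.3454

0.3454


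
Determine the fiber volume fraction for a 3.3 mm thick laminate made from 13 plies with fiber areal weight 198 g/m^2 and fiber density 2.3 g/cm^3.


Vf = n * FAW / (rho_f * h * 1000) = 13 * 198 / (2.3 * 3.3 * 1000) = 0.3391

0.3391


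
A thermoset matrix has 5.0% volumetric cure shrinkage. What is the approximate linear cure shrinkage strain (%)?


Linear shrinkage ≈ vol_shrink/3 = 5.0/3 = 1.667%

1.667%


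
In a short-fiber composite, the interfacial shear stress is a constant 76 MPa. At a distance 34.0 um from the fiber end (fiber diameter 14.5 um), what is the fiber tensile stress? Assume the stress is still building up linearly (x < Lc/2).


Force balance: sigma_f * (pi*d^2/4) = tau * (pi*d) * x  ->  sigma_f = 4 * tau * x / d
sigma_f = 4 * 76 * 34.0 / 14.5 = 712.8 MPa

712.8 MPa


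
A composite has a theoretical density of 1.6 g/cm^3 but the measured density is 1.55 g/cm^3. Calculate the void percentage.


Void% = (rho_theo - rho_actual)/rho_theo * 100 = (1.6 - 1.55)/1.6 * 100 = 3.13%

3.13%


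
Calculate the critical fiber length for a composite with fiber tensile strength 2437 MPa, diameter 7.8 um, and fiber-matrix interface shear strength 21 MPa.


Lc = sigma_f * d / (2 * tau_i) = 2437 * 7.8 / (2 * 21) = 452.6 um

452.6 um


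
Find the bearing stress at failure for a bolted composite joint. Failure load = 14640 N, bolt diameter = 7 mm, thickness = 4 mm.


sigma_br = F/(d*h) = 14640/(7*4) = 522.9 MPa

522.9 MPa


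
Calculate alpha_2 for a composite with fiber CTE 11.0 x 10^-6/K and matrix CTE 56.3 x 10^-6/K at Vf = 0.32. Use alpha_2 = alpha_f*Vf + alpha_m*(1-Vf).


alpha_2 = alpha_f*Vf + alpha_m*(1-Vf) = 11.0*0.32 + 56.3*0.68 = 41.8 x 10^-6/K

41.8 x 10^-6/K


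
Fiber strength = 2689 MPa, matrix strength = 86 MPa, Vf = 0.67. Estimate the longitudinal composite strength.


sigma_1 = sigma_f*Vf + sigma_m*(1-Vf) = 2689*0.67 + 86*0.33 = 1830.0 MPa

1830.0 MPa


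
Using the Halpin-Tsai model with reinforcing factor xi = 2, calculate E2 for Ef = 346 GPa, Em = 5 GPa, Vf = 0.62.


eta = (Ef/Em - 1)/(Ef/Em + xi) = (69.2 - 1)/(69.2 + 2) = 0.9579
E2 = Em*(1+xi*eta*Vf)/(1-eta*Vf) = 26.93 GPa

26.93 GPa


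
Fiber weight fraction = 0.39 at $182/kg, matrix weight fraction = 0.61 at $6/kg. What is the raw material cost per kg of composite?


Cost = cost_f*Wf + cost_m*Wm = 182*0.39 + 6*0.61 = $74.64/kg

$74.64/kg


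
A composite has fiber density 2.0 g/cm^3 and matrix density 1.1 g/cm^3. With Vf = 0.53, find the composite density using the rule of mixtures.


rho_c = rho_f*Vf + rho_m*(1-Vf) = 2.0*0.53 + 1.1*0.47 = 1.577 g/cm^3

1.577 g/cm^3


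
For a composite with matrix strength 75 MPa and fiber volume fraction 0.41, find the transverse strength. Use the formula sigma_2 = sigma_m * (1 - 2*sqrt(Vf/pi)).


factor = 1 - 2*sqrt(0.41/pi) = 0.2775
sigma_2 = 75 * 0.2775 = 20.81 MPa

20.81 MPa


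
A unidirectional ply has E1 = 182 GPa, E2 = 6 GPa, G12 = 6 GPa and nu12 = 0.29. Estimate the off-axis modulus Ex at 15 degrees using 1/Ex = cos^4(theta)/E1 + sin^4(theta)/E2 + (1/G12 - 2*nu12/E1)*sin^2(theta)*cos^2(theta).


cos^4(15) = 0.870513, sin^4(15) = 0.004487, sin^2(15)*cos^2(15) = 0.0625
1/G12 - 2*nu12/E1 = 1/6 - 2*0.29/182 = 0.16348 GPa^-1
1/Ex = 0.870513/182 + 0.004487/6 + 0.16348*0.0625 = 0.0157484 GPa^-1
Ex = 63.5 GPa

63.5 GPa


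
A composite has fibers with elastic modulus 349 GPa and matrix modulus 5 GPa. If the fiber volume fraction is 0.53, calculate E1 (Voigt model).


E1 = Ef*Vf + Em*(1-Vf) = 349*0.53 + 5*0.47 = 187.32 GPa

187.32 GPa


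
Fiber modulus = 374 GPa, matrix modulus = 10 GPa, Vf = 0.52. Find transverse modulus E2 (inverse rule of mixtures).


1/E2 = Vf/Ef + (1-Vf)/Em = 0.52/374 + 0.48/10
E2 = 20.25 GPa

20.25 GPa


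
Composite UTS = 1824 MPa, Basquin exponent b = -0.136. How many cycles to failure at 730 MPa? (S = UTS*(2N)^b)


N = 0.5 * (S/UTS)^(1/b) = 0.5 * (730/1824)^(1/-0.136) = 419.9999 cycles

419.9999 cycles


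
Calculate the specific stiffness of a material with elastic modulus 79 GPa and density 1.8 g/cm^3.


Specific stiffness = E/rho = 79/1.8 = 43.9 GPa/(g/cm^3)

43.9 GPa/(g/cm^3)


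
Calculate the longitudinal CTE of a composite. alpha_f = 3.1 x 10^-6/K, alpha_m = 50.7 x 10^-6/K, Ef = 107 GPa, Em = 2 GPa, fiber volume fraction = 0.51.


E1 = Ef*Vf + Em*(1-Vf) = 55.55
alpha_1 = (alpha_f*Ef*Vf + alpha_m*Em*(1-Vf))/E1 = 3.94 x 10^-6/K

3.94 x 10^-6/K


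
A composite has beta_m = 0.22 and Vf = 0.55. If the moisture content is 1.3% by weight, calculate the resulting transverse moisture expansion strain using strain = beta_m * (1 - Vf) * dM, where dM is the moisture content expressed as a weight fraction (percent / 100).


dM = 1.3/100 = 0.013
strain = beta_m * (1-Vf) * dM = 0.22 * 0.45 * 0.013 = 0.001287

0.001287


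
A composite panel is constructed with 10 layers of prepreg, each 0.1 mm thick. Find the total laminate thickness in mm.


h = n * t_ply = 10 * 0.1 = 1.0 mm

1.0 mm


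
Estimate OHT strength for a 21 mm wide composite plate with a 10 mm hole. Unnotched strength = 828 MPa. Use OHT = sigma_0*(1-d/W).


OHT = sigma_0*(1-d/W) = 828*(1-10/21) = 433.7 MPa

433.7 MPa


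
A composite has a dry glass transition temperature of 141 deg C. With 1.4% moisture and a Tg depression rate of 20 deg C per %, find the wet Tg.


Tg_wet = Tg_dry - k*moisture = 141 - 20*1.4 = 113.0 deg C

113.0 deg C


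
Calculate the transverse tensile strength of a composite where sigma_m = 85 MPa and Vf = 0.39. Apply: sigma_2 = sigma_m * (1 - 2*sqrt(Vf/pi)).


factor = 1 - 2*sqrt(0.39/pi) = 0.2953
sigma_2 = 85 * 0.2953 = 25.1 MPa

25.1 MPa


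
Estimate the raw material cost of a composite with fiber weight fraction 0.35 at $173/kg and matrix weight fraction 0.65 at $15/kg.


Cost = cost_f*Wf + cost_m*Wm = 173*0.35 + 15*0.65 = $70.3/kg

$70.3/kg


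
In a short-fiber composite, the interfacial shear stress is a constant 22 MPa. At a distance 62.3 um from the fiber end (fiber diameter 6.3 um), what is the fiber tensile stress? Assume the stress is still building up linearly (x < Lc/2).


Force balance: sigma_f * (pi*d^2/4) = tau * (pi*d) * x  ->  sigma_f = 4 * tau * x / d
sigma_f = 4 * 22 * 62.3 / 6.3 = 870.2 MPa

870.2 MPa


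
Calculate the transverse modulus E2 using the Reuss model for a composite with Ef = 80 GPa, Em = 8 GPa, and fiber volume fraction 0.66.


1/E2 = Vf/Ef + (1-Vf)/Em = 0.66/80 + 0.34/8
E2 = 19.7 GPa

19.7 GPa


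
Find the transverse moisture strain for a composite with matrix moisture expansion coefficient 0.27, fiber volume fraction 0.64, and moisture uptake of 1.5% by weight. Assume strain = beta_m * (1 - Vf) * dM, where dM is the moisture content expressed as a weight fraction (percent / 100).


dM = 1.5/100 = 0.015
strain = beta_m * (1-Vf) * dM = 0.27 * 0.36 * 0.015 = 0.001458

0.001458


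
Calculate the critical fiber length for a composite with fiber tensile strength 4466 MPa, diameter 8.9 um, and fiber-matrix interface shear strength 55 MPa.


Lc = sigma_f * d / (2 * tau_i) = 4466 * 8.9 / (2 * 55) = 361.3 um

361.3 um


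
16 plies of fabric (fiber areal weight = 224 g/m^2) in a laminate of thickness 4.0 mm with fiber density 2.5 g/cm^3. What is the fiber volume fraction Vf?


Vf = n * FAW / (rho_f * h * 1000) = 16 * 224 / (2.5 * 4.0 * 1000) = 0.3584

0.3584


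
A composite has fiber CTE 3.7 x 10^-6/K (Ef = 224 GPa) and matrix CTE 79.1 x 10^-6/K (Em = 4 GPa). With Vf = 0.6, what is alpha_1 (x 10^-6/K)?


E1 = Ef*Vf + Em*(1-Vf) = 136.0
alpha_1 = (alpha_f*Ef*Vf + alpha_m*Em*(1-Vf))/E1 = 4.59 x 10^-6/K

4.59 x 10^-6/K


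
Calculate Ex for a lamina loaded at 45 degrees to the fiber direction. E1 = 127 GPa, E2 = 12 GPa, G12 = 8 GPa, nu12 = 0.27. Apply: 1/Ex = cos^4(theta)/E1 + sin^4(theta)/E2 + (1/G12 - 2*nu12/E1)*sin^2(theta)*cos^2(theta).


cos^4(45) = 0.25, sin^4(45) = 0.25, sin^2(45)*cos^2(45) = 0.25
1/G12 - 2*nu12/E1 = 1/8 - 2*0.27/127 = 0.120748 GPa^-1
1/Ex = 0.25/127 + 0.25/12 + 0.120748*0.25 = 0.0529888 GPa^-1
Ex = 18.87 GPa

18.87 GPa


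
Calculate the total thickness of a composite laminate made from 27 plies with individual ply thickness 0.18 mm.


h = n * t_ply = 27 * 0.18 = 4.86 mm

4.86 mm


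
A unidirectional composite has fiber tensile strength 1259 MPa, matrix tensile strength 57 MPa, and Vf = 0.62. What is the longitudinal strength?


sigma_1 = sigma_f*Vf + sigma_m*(1-Vf) = 1259*0.62 + 57*0.38 = 802.2 MPa

802.2 MPa


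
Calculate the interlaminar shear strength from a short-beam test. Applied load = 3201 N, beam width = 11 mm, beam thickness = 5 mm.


ILSS = 3F/(4bh) = 3*3201/(4*11*5) = 43.65 MPa

43.65 MPa


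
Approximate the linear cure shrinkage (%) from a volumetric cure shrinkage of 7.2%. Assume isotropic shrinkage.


Linear shrinkage ≈ vol_shrink/3 = 7.2/3 = 2.4%

2.4%


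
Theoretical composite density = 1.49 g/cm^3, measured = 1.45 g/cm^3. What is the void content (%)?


Void% = (rho_theo - rho_actual)/rho_theo * 100 = (1.49 - 1.45)/1.49 * 100 = 2.68%

2.68%


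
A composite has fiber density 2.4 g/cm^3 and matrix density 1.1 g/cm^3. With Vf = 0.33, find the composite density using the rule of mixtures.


rho_c = rho_f*Vf + rho_m*(1-Vf) = 2.4*0.33 + 1.1*0.67 = 1.529 g/cm^3

1.529 g/cm^3


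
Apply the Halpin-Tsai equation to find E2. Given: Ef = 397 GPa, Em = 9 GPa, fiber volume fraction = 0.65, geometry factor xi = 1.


eta = (Ef/Em - 1)/(Ef/Em + xi) = (44.1111 - 1)/(44.1111 + 1) = 0.9557
E2 = Em*(1+xi*eta*Vf)/(1-eta*Vf) = 38.52 GPa

38.52 GPa


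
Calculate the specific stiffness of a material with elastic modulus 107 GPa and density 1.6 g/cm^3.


Specific stiffness = E/rho = 107/1.6 = 66.9 GPa/(g/cm^3)

66.9 GPa/(g/cm^3)


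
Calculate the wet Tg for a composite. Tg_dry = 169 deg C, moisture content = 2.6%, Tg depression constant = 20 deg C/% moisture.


Tg_wet = Tg_dry - k*moisture = 169 - 20*2.6 = 117.0 deg C

117.0 deg C


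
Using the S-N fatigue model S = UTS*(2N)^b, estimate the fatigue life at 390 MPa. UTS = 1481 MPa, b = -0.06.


N = 0.5 * (S/UTS)^(1/b) = 0.5 * (390/1481)^(1/-0.06) = 2.2759e+09 cycles

2.2759e+09 cycles


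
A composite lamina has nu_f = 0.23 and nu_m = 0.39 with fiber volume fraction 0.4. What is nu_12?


nu_12 = nu_f*Vf + nu_m*(1-Vf) = 0.23*0.4 + 0.39*0.6 = 0.326

0.326
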